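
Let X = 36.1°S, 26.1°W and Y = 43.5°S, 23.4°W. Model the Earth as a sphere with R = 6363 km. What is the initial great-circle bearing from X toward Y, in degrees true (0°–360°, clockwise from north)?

165.2°

N = sin Δλ·cos φ₂ = +0.0342;  D = cos φ₁ sin φ₂ − sin φ₁ cos φ₂ cos Δλ = -0.1293
initial course = atan2(N, D) = 165.19°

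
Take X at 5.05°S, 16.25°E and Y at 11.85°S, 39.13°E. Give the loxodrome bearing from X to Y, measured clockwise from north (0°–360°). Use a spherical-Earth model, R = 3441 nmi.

106.7°

Meridional parts: M(φ₁)=-0.0883, M(φ₂)=-0.2083 → ΔM = -0.1201;  Δλ = +0.3993 rad
tan C = Δλ / ΔM = -3.3261 → C = 106.73°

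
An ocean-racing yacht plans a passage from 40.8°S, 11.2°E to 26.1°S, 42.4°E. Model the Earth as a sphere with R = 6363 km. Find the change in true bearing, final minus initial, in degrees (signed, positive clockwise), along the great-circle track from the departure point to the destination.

At departure: θ₁ = atan2(sin Δλ cos φ₂, cos φ₁ sin φ₂ − sin φ₁ cos φ₂ cos Δλ) = 70.05°
At arrival: θ₂ = atan2(sin Δλ cos φ₁, −cos φ₂ sin φ₁ + sin φ₂ cos φ₁ cos Δλ) = 52.41°
Δθ = θ₂ − θ₁ = -17.6°

-17.6°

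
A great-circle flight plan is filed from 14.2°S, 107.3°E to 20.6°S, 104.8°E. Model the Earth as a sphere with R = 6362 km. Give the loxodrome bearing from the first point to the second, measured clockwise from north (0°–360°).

Δψ = ln[tan(π/4+φ₂/2)/tan(π/4+φ₁/2)] = -0.1171
Δλ = -0.0436 rad (taken the short way round)
course = atan2(Δλ, Δψ) = 200.43°

200.4°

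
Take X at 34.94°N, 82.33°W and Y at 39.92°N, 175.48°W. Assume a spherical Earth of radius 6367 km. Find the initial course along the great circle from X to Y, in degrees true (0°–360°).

N = sin Δλ·cos φ₂ = -0.7658;  D = cos φ₁ sin φ₂ − sin φ₁ cos φ₂ cos Δλ = +0.5502
initial course = atan2(N, D) = 305.70°

305.7°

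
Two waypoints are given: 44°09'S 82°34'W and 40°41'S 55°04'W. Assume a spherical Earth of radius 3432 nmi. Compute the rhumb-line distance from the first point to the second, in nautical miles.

Rhumb course C = atan2(Δλ, Δψ) with Δψ = ln[tan(π/4+φ₂/2)/tan(π/4+φ₁/2)] = +0.0820, Δλ = +0.4800 → C = 80.31°
d = R·|Δφ| / |cos C| = 3432·0.06050 / 0.16838 = 1233 nmi

1233 nmi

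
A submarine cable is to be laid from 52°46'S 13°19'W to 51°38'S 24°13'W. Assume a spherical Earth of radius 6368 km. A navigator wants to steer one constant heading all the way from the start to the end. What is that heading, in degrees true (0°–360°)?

Δψ = ln[tan(π/4+φ₂/2)/tan(π/4+φ₁/2)] = +0.0323
Δλ = -0.1902 rad (taken the short way round)
course = atan2(Δλ, Δψ) = 279.63°

279.6°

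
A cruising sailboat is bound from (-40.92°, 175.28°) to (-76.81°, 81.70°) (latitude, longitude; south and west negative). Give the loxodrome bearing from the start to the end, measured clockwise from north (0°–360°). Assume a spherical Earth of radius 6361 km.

Δψ = ln[tan(π/4+φ₂/2)/tan(π/4+φ₁/2)] = -1.3735
Δλ = -1.6333 rad (taken the short way round)
course = atan2(Δλ, Δψ) = 229.94°

229.9°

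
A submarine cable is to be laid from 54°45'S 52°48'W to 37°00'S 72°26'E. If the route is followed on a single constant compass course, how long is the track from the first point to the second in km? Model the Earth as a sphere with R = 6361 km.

9759 km

Δψ = ln[tan(π/4+φ₂/2)/tan(π/4+φ₁/2)] = +0.4507;  Δφ = +0.3098 rad,  Δλ = +2.1857 rad
q = Δφ/Δψ = 0.6874
d = R·√(Δφ² + q²Δλ²) = 6361·1.53413 = 9759 km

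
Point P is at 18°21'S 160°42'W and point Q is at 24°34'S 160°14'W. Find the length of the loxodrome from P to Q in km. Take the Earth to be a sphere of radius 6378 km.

694 km

Rhumb course C = atan2(Δλ, Δψ) with Δψ = ln[tan(π/4+φ₂/2)/tan(π/4+φ₁/2)] = -0.1167, Δλ = +0.0081 → C = 176.01°
d = R·|Δφ| / |cos C| = 6378·0.10850 / 0.99757 = 694 km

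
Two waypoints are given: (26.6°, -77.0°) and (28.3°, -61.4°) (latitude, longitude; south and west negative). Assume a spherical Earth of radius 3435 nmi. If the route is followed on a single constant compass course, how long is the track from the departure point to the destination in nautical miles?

Rhumb course C = atan2(Δλ, Δψ) with Δψ = ln[tan(π/4+φ₂/2)/tan(π/4+φ₁/2)] = +0.0334, Δλ = +0.2723 → C = 83.00°
d = R·|Δφ| / |cos C| = 3435·0.02967 / 0.12189 = 836 nmi

836 nmi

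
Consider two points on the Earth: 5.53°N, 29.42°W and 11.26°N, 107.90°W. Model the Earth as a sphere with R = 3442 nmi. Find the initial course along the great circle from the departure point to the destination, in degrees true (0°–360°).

280.3°

θ = atan2( sin Δλ·cos φ₂ ,  cos φ₁ sin φ₂ − sin φ₁ cos φ₂ cos Δλ )
  = atan2(-0.9610, +0.1755) = 280.35°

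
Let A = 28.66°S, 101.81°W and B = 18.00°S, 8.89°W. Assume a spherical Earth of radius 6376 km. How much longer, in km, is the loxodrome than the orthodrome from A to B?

Great circle: cos σ = sin φ₁ sin φ₂ + cos φ₁ cos φ₂ cos Δλ,  σ = 1.4649 rad → d_gc = 9340.2 km
Rhumb line: Δψ = +0.2030, q = Δφ/Δψ = 0.9164, d_rh = R√(Δφ²+q²Δλ²) = 9550.1 km
Excess = 9550.1 − 9340.2 = 209.9 ≈ 210 km

210 km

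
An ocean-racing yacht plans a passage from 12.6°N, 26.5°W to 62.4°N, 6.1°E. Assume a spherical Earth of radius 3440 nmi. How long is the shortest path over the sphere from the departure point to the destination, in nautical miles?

Haversine: a = sin²(Δφ/2)+cos φ₁ cos φ₂ sin²(Δλ/2) = 0.21289;  σ = 2·atan2(√a,√(1−a))
σ = 54.955° → d = Rσ = 3440·0.95914 = 3299 nmi

3299 nmi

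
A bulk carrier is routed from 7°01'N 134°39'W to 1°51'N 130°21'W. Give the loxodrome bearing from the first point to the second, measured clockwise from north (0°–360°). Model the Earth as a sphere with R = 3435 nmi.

Δψ = ln[tan(π/4+φ₂/2)/tan(π/4+φ₁/2)] = -0.0905
Δλ = +0.0750 rad (taken the short way round)
course = atan2(Δλ, Δψ) = 140.32°

140.3°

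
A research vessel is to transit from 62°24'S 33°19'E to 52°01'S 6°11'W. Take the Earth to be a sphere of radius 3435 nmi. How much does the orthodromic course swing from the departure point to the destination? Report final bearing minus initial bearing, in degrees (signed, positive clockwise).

At departure: θ₁ = atan2(sin Δλ cos φ₂, cos φ₁ sin φ₂ − sin φ₁ cos φ₂ cos Δλ) = 278.09°
At arrival: θ₂ = atan2(sin Δλ cos φ₁, −cos φ₂ sin φ₁ + sin φ₂ cos φ₁ cos Δλ) = 311.82°
Δθ = θ₂ − θ₁ = +33.7°

+33.7°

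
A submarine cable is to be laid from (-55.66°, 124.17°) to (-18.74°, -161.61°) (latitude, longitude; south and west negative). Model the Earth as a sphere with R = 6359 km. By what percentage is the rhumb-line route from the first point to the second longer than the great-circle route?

Great circle: σ = 1.1477 rad → d_gc = Rσ = 7298.5 km
Rhumb: Δφ = +0.6444, Δλ = +1.2954, Δψ = +0.8414, q = Δφ/Δψ = 0.7658 → d_rh = R√(Δφ²+q²Δλ²) = 7522.3 km
Excess = (7522.3 − 7298.5) / 7298.5 = 223.8 / 7298.5 = 3.07% ≈ 3.1%

3.1%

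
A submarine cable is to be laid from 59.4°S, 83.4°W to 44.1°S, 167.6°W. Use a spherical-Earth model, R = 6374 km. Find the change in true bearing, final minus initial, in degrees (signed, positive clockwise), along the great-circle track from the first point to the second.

+71.2°

Initial bearing θ₁ = atan2(sin Δλ cos φ₂, cos φ₁ sin φ₂ − sin φ₁ cos φ₂ cos Δλ) = 247.78°
Final bearing θ₂ = (initial bearing from the destination back to the start) + 180° = 318.99°
Δθ = θ₂ − θ₁ = +71.2°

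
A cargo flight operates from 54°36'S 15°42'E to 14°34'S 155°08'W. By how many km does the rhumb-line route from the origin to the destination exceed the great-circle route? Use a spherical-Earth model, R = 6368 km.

Great circle: cos σ = sin φ₁ sin φ₂ + cos φ₁ cos φ₂ cos Δλ,  σ = 1.9268 rad → d_gc = 12269.6 km
Rhumb line: Δψ = +0.8851, q = Δφ/Δψ = 0.7894, d_rh = R√(Δφ²+q²Δλ²) = 15635.0 km
Excess = 15635.0 − 12269.6 = 3365.4 ≈ 3365 km

3365 km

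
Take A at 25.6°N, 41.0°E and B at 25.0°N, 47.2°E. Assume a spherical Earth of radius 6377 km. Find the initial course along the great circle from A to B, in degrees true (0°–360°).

94.8°

N = sin Δλ·cos φ₂ = +0.0979;  D = cos φ₁ sin φ₂ − sin φ₁ cos φ₂ cos Δλ = -0.0082
initial course = atan2(N, D) = 94.78°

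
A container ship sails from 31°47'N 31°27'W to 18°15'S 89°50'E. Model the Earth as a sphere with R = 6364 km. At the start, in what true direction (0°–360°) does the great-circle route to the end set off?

θ = atan2( sin Δλ·cos φ₂ ,  cos φ₁ sin φ₂ − sin φ₁ cos φ₂ cos Δλ )
  = atan2(+0.8116, -0.0065) = 90.46°

90.5°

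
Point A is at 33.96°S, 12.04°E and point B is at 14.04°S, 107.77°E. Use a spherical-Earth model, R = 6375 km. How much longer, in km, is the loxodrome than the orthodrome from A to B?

251 km

Great circle: cos σ = sin φ₁ sin φ₂ + cos φ₁ cos φ₂ cos Δλ,  σ = 1.5156 rad → d_gc = 9661.9 km
Rhumb line: Δψ = +0.3833, q = Δφ/Δψ = 0.9071, d_rh = R√(Δφ²+q²Δλ²) = 9912.7 km
Excess = 9912.7 − 9661.9 = 250.8 ≈ 251 km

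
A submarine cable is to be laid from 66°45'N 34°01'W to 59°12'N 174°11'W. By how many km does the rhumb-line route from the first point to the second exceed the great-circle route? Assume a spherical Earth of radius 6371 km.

1454 km

Great circle: cos σ = sin φ₁ sin φ₂ + cos φ₁ cos φ₂ cos Δλ,  σ = 0.8841 rad → d_gc = 5632.6 km
Rhumb line: Δψ = -0.2918, q = Δφ/Δψ = 0.4515, d_rh = R√(Δφ²+q²Δλ²) = 7087.0 km
Excess = 7087.0 − 5632.6 = 1454.4 ≈ 1454 km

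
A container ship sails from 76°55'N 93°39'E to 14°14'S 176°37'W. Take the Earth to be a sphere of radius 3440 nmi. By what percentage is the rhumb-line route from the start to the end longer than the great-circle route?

Great circle: σ = 1.8116 rad → d_gc = Rσ = 6231.8 nmi
Rhumb: Δφ = -1.5909, Δλ = +1.5661, Δψ = -2.4167, q = Δφ/Δψ = 0.6583 → d_rh = R√(Δφ²+q²Δλ²) = 6521.3 nmi
Excess = (6521.3 − 6231.8) / 6231.8 = 289.5 / 6231.8 = 4.646% ≈ 4.6%

4.6%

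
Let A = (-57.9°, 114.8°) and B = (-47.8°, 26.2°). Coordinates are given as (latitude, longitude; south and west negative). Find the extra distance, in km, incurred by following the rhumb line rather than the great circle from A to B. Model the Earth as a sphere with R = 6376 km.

407 km

Great circle: cos σ = sin φ₁ sin φ₂ + cos φ₁ cos φ₂ cos Δλ,  σ = 0.8811 rad → d_gc = 5618.1 km
Rhumb line: Δψ = +0.2936, q = Δφ/Δψ = 0.6004, d_rh = R√(Δφ²+q²Δλ²) = 6025.3 km
Excess = 6025.3 − 5618.1 = 407.2 ≈ 407 km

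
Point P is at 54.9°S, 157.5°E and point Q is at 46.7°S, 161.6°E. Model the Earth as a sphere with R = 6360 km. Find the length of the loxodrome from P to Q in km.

954 km

Rhumb course C = atan2(Δλ, Δψ) with Δψ = ln[tan(π/4+φ₂/2)/tan(π/4+φ₁/2)] = +0.2272, Δλ = +0.0716 → C = 17.48°
d = R·|Δφ| / |cos C| = 6360·0.14312 / 0.95382 = 954 km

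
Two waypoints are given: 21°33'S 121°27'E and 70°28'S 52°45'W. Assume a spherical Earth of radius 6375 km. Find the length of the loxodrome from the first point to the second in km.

13215 km

Rhumb course C = atan2(Δλ, Δψ) with Δψ = ln[tan(π/4+φ₂/2)/tan(π/4+φ₁/2)] = -1.3742, Δλ = -3.0404 → C = 245.68°
d = R·|Δφ| / |cos C| = 6375·0.85376 / 0.41187 = 13215 km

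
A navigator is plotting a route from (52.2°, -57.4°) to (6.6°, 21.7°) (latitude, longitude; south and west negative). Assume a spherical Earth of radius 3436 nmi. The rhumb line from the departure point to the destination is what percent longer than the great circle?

2.5%

Great circle: σ = 1.3634 rad → d_gc = Rσ = 4684.5 nmi
Rhumb: Δφ = -0.7959, Δλ = +1.3806, Δψ = -0.9564, q = Δφ/Δψ = 0.8322 → d_rh = R√(Δφ²+q²Δλ²) = 4802.1 nmi
Excess = (4802.1 − 4684.5) / 4684.5 = 117.6 / 4684.5 = 2.51% ≈ 2.5%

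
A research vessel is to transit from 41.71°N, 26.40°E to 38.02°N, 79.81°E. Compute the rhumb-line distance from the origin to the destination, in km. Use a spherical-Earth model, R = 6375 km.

4578 km

Rhumb course C = atan2(Δλ, Δψ) with Δψ = ln[tan(π/4+φ₂/2)/tan(π/4+φ₁/2)] = -0.0839, Δλ = +0.9322 → C = 95.15°
d = R·|Δφ| / |cos C| = 6375·0.06440 / 0.08968 = 4578 km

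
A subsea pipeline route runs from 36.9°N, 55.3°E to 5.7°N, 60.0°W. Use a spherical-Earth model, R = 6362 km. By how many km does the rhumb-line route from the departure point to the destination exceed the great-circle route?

Great circle: cos σ = sin φ₁ sin φ₂ + cos φ₁ cos φ₂ cos Δλ,  σ = 1.8550 rad → d_gc = 11801.7 km
Rhumb line: Δψ = -0.5942, q = Δφ/Δψ = 0.9165, d_rh = R√(Δφ²+q²Δλ²) = 12234.4 km
Excess = 12234.4 − 11801.7 = 432.7 ≈ 433 km

433 km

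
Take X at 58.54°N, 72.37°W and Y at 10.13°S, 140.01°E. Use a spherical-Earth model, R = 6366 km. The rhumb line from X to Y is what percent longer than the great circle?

Great circle: σ = 2.1943 rad → d_gc = Rσ = 13969.1 km
Rhumb: Δφ = -1.1985, Δλ = -2.5765, Δψ = -1.4448, q = Δφ/Δψ = 0.8295 → d_rh = R√(Δφ²+q²Δλ²) = 15599.0 km
Excess = (15599.0 − 13969.1) / 13969.1 = 1629.9 / 13969.1 = 11.67% ≈ 11.7%

11.7%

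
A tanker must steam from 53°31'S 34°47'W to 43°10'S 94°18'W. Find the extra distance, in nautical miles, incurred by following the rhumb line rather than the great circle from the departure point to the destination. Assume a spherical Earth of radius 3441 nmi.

64 nmi

Great circle: cos σ = sin φ₁ sin φ₂ + cos φ₁ cos φ₂ cos Δλ,  σ = 0.6919 rad → d_gc = 2380.7 nmi
Rhumb line: Δψ = +0.2731, q = Δφ/Δψ = 0.6615, d_rh = R√(Δφ²+q²Δλ²) = 2444.7 nmi
Excess = 2444.7 − 2380.7 = 64.0 ≈ 64 nmi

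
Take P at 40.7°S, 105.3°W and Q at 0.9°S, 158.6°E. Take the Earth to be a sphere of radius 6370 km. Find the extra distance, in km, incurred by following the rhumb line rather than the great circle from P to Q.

Great circle: cos σ = sin φ₁ sin φ₂ + cos φ₁ cos φ₂ cos Δλ,  σ = 1.6412 rad → d_gc = 10454.2 km
Rhumb line: Δψ = +0.7632, q = Δφ/Δψ = 0.9101, d_rh = R√(Δφ²+q²Δλ²) = 10683.4 km
Excess = 10683.4 − 10454.2 = 229.2 ≈ 229 km

229 km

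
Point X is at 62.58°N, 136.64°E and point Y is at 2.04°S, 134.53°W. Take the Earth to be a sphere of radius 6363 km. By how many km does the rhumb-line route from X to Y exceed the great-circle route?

384 km

Great circle: cos σ = sin φ₁ sin φ₂ + cos φ₁ cos φ₂ cos Δλ,  σ = 1.5930 rad → d_gc = 10136.3 km
Rhumb line: Δψ = -1.4464, q = Δφ/Δψ = 0.7798, d_rh = R√(Δφ²+q²Δλ²) = 10520.2 km
Excess = 10520.2 − 10136.3 = 383.9 ≈ 384 km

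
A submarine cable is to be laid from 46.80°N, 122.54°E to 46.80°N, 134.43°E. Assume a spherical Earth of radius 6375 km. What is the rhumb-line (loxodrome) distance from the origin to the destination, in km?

906 km

Δψ = ln[tan(π/4+φ₂/2)/tan(π/4+φ₁/2)] = +0.0000;  Δφ = +0.0000 rad,  Δλ = +0.2075 rad
Δψ ≈ 0 so q = cos φ₁ = 0.6845
d = R·√(Δφ² + q²Δλ²) = 6375·0.14206 = 906 km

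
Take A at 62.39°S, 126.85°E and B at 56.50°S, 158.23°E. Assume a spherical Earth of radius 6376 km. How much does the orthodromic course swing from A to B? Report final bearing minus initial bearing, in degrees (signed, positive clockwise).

Initial bearing θ₁ = atan2(sin Δλ cos φ₂, cos φ₁ sin φ₂ − sin φ₁ cos φ₂ cos Δλ) = 83.83°
Final bearing θ₂ = (initial bearing from the destination back to the start) + 180° = 56.60°
Δθ = θ₂ − θ₁ = -27.2°

-27.2°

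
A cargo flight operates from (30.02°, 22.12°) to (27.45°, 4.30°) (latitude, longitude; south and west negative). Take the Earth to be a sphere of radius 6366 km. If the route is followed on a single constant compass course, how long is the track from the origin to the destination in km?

Rhumb course C = atan2(Δλ, Δψ) with Δψ = ln[tan(π/4+φ₂/2)/tan(π/4+φ₁/2)] = -0.0512, Δλ = -0.3110 → C = 260.66°
d = R·|Δφ| / |cos C| = 6366·0.04485 / 0.16232 = 1759 km

1759 km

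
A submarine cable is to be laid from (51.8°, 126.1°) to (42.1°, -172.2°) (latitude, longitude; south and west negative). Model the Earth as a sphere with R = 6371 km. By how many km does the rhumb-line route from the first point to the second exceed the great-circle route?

130 km

Great circle: cos σ = sin φ₁ sin φ₂ + cos φ₁ cos φ₂ cos Δλ,  σ = 0.7312 rad → d_gc = 4658.3 km
Rhumb line: Δψ = -0.2490, q = Δφ/Δψ = 0.6799, d_rh = R√(Δφ²+q²Δλ²) = 4788.0 km
Excess = 4788.0 − 4658.3 = 129.7 ≈ 130 km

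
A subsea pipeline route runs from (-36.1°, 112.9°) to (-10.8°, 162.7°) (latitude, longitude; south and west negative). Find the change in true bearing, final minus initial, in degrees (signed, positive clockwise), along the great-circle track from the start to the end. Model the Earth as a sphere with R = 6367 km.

-21.4°

At departure: θ₁ = atan2(sin Δλ cos φ₂, cos φ₁ sin φ₂ − sin φ₁ cos φ₂ cos Δλ) = 73.51°
At arrival: θ₂ = atan2(sin Δλ cos φ₁, −cos φ₂ sin φ₁ + sin φ₂ cos φ₁ cos Δλ) = 52.06°
Δθ = θ₂ − θ₁ = -21.4°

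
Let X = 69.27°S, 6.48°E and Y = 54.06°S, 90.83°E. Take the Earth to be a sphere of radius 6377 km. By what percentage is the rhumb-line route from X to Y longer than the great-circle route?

7.7%

Great circle: σ = 0.6798 rad → d_gc = Rσ = 4335.4 km
Rhumb: Δφ = +0.2655, Δλ = +1.4722, Δψ = +0.5728, q = Δφ/Δψ = 0.4634 → d_rh = R√(Δφ²+q²Δλ²) = 4668.4 km
Excess = (4668.4 − 4335.4) / 4335.4 = 333.0 / 4335.4 = 7.68% ≈ 7.7%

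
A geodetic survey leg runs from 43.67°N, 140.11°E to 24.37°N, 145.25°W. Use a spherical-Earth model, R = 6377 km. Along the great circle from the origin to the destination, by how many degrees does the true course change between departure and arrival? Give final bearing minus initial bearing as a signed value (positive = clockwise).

At departure: θ₁ = atan2(sin Δλ cos φ₂, cos φ₁ sin φ₂ − sin φ₁ cos φ₂ cos Δλ) = 81.46°
At arrival: θ₂ = atan2(sin Δλ cos φ₁, −cos φ₂ sin φ₁ + sin φ₂ cos φ₁ cos Δλ) = 128.25°
Δθ = θ₂ − θ₁ = +46.8°

+46.8°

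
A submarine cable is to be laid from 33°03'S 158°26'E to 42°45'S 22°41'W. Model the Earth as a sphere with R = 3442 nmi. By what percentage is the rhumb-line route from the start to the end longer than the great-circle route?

35.4%

Great circle: σ = 1.8185 rad → d_gc = Rσ = 6259.3 nmi
Rhumb: Δφ = -0.1693, Δλ = +3.1221, Δψ = -0.2151, q = Δφ/Δψ = 0.7870 → d_rh = R√(Δφ²+q²Δλ²) = 8477.3 nmi
Excess = (8477.3 − 6259.3) / 6259.3 = 2218.0 / 6259.3 = 35.44% ≈ 35.4%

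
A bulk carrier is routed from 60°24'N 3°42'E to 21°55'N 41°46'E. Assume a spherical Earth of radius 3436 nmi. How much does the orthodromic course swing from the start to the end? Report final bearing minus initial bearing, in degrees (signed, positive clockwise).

+27.0°

At departure: θ₁ = atan2(sin Δλ cos φ₂, cos φ₁ sin φ₂ − sin φ₁ cos φ₂ cos Δλ) = 128.24°
At arrival: θ₂ = atan2(sin Δλ cos φ₁, −cos φ₂ sin φ₁ + sin φ₂ cos φ₁ cos Δλ) = 155.28°
Δθ = θ₂ − θ₁ = +27.0°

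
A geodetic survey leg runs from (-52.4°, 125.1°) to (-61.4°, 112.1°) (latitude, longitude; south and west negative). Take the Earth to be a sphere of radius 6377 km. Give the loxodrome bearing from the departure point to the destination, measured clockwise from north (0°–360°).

Meridional parts: M(φ₁)=-1.0776, M(φ₂)=-1.3669 → ΔM = -0.2893;  Δλ = -0.2269 rad
tan C = Δλ / ΔM = +0.7842 → C = 218.10°

218.1°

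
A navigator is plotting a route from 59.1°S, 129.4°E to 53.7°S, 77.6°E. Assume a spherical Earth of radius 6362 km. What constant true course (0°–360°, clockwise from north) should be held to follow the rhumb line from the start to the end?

280.7°

Δψ = ln[tan(π/4+φ₂/2)/tan(π/4+φ₁/2)] = +0.1707
Δλ = -0.9041 rad (taken the short way round)
course = atan2(Δλ, Δψ) = 280.69°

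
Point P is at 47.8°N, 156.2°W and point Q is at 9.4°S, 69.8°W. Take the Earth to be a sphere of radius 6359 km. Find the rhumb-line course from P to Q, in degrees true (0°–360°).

Meridional parts: M(φ₁)=+0.9523, M(φ₂)=-0.1648 → ΔM = -1.1171;  Δλ = +1.5080 rad
tan C = Δλ / ΔM = -1.3499 → C = 126.53°

126.5°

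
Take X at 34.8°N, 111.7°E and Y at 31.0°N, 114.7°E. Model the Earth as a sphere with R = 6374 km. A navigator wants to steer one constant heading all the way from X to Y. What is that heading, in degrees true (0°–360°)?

Meridional parts: M(φ₁)=+0.6486, M(φ₂)=+0.5696 → ΔM = -0.0790;  Δλ = +0.0524 rad
tan C = Δλ / ΔM = -0.6626 → C = 146.47°

146.5°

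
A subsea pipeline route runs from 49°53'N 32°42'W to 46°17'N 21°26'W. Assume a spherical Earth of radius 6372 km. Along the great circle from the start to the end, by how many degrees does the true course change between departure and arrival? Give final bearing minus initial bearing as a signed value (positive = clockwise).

+8.4°

Initial bearing θ₁ = atan2(sin Δλ cos φ₂, cos φ₁ sin φ₂ − sin φ₁ cos φ₂ cos Δλ) = 111.29°
Final bearing θ₂ = (initial bearing from the destination back to the start) + 180° = 119.69°
Δθ = θ₂ − θ₁ = +8.4°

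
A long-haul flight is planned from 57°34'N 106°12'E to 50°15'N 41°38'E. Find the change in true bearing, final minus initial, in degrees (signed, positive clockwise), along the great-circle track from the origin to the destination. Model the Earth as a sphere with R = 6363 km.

-54.2°

Initial bearing θ₁ = atan2(sin Δλ cos φ₂, cos φ₁ sin φ₂ − sin φ₁ cos φ₂ cos Δλ) = 287.36°
Final bearing θ₂ = (initial bearing from the destination back to the start) + 180° = 233.18°
Δθ = θ₂ − θ₁ = -54.2°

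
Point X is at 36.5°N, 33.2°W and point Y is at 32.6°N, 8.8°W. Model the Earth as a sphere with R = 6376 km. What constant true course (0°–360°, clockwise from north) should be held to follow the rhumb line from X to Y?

Δψ = ln[tan(π/4+φ₂/2)/tan(π/4+φ₁/2)] = -0.0827
Δλ = +0.4259 rad (taken the short way round)
course = atan2(Δλ, Δψ) = 100.99°

101.0°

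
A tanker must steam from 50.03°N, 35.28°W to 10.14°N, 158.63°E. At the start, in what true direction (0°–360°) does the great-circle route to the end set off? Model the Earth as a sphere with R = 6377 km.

344.4°

N = sin Δλ·cos φ₂ = -0.2366;  D = cos φ₁ sin φ₂ − sin φ₁ cos φ₂ cos Δλ = +0.8454
initial course = atan2(N, D) = 344.36°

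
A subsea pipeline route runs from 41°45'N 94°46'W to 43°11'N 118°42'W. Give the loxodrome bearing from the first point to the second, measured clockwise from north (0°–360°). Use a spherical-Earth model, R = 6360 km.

Δψ = ln[tan(π/4+φ₂/2)/tan(π/4+φ₁/2)] = +0.0339
Δλ = -0.4177 rad (taken the short way round)
course = atan2(Δλ, Δψ) = 274.64°

274.6°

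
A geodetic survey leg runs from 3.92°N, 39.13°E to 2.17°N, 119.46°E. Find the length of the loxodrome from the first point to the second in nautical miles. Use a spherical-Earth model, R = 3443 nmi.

Δψ = ln[tan(π/4+φ₂/2)/tan(π/4+φ₁/2)] = -0.0306;  Δφ = -0.0305 rad,  Δλ = +1.4020 rad
q = Δφ/Δψ = 0.9985
d = R·√(Δφ² + q²Δλ²) = 3443·1.40032 = 4821 nmi

4821 nmi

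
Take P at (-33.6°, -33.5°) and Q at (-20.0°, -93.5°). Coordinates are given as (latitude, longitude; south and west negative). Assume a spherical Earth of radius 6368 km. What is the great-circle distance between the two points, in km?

6058 km

cos σ = sin φ₁ sin φ₂ + cos φ₁ cos φ₂ cos Δλ
      = sin(-33.60°)sin(-20.00°) + cos(-33.60°)cos(-20.00°)cos(-60.00°) = 0.5806
σ = 54.506° → d = Rσ = 6368·0.95131 = 6058 km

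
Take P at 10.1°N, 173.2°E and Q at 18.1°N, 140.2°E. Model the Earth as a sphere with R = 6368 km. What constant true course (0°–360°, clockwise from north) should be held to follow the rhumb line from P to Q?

284.0°

Meridional parts: M(φ₁)=+0.1772, M(φ₂)=+0.3213 → ΔM = +0.1441;  Δλ = -0.5760 rad
tan C = Δλ / ΔM = -3.9971 → C = 284.05°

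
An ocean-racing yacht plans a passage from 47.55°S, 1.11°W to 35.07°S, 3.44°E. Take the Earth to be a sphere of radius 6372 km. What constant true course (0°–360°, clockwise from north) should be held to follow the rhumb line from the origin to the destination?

15.2°

Δψ = ln[tan(π/4+φ₂/2)/tan(π/4+φ₁/2)] = +0.2915
Δλ = +0.0794 rad (taken the short way round)
course = atan2(Δλ, Δψ) = 15.24°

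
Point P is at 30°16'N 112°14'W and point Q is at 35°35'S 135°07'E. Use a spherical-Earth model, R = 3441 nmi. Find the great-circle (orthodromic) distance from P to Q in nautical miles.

Haversine: a = sin²(Δφ/2)+cos φ₁ cos φ₂ sin²(Δλ/2) = 0.78189;  σ = 2·atan2(√a,√(1−a))
σ = 124.318° → d = Rσ = 3441·2.16976 = 7466 nmi

7466 nmi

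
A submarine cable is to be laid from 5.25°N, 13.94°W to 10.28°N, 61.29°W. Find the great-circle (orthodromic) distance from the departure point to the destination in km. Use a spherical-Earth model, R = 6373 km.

5244 km

cos σ = sin φ₁ sin φ₂ + cos φ₁ cos φ₂ cos Δλ
      = sin(5.25°)sin(10.28°) + cos(5.25°)cos(10.28°)cos(-47.35°) = 0.6802
σ = 47.143° → d = Rσ = 6373·0.82280 = 5244 km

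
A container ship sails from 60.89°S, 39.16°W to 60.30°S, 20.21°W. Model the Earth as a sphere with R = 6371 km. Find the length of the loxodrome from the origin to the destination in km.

1037 km

Δψ = ln[tan(π/4+φ₂/2)/tan(π/4+φ₁/2)] = +0.0210;  Δφ = +0.0103 rad,  Δλ = +0.3307 rad
q = Δφ/Δψ = 0.4910
d = R·√(Δφ² + q²Δλ²) = 6371·0.16271 = 1037 km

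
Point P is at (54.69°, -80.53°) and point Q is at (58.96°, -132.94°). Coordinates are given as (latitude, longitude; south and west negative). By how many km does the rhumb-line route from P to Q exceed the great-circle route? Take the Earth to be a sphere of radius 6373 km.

Great circle: cos σ = sin φ₁ sin φ₂ + cos φ₁ cos φ₂ cos Δλ,  σ = 0.4928 rad → d_gc = 3140.9 km
Rhumb line: Δψ = +0.1364, q = Δφ/Δψ = 0.5465, d_rh = R√(Δφ²+q²Δλ²) = 3220.9 km
Excess = 3220.9 − 3140.9 = 80.0 ≈ 80 km

80 km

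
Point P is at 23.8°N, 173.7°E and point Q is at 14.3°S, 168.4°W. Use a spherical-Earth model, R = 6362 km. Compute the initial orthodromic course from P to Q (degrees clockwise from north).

153.5°

θ = atan2( sin Δλ·cos φ₂ ,  cos φ₁ sin φ₂ − sin φ₁ cos φ₂ cos Δλ )
  = atan2(+0.2978, -0.5981) = 153.53°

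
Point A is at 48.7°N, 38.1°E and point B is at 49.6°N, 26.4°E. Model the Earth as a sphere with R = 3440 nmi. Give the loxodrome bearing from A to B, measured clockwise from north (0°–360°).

276.7°

Meridional parts: M(φ₁)=+0.9759, M(φ₂)=+0.9999 → ΔM = +0.0240;  Δλ = -0.2042 rad
tan C = Δλ / ΔM = -8.5027 → C = 276.71°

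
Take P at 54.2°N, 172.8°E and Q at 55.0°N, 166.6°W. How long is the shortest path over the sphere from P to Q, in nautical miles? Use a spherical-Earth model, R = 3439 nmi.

715 nmi

Haversine: a = sin²(Δφ/2)+cos φ₁ cos φ₂ sin²(Δλ/2) = 0.01078;  σ = 2·atan2(√a,√(1−a))
σ = 11.917° → d = Rσ = 3439·0.20798 = 715 nmi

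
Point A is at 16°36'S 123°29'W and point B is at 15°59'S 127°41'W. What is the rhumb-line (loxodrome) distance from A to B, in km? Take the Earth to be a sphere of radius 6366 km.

Δψ = ln[tan(π/4+φ₂/2)/tan(π/4+φ₁/2)] = +0.0112;  Δφ = +0.0108 rad,  Δλ = -0.0733 rad
q = Δφ/Δψ = 0.9598
d = R·√(Δφ² + q²Δλ²) = 6366·0.07118 = 453 km

453 km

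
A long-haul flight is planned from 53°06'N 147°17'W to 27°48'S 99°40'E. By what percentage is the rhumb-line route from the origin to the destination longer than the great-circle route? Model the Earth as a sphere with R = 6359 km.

Great circle: σ = 2.1906 rad → d_gc = Rσ = 13930.3 km
Rhumb: Δφ = -1.4120, Δλ = -1.9731, Δψ = -1.6032, q = Δφ/Δψ = 0.8807 → d_rh = R√(Δφ²+q²Δλ²) = 14238.3 km
Excess = (14238.3 − 13930.3) / 13930.3 = 308.0 / 13930.3 = 2.21% ≈ 2.2%

2.2%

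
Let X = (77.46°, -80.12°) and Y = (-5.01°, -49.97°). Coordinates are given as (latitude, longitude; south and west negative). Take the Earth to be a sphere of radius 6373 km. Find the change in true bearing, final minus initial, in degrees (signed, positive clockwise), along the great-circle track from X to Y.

Initial bearing θ₁ = atan2(sin Δλ cos φ₂, cos φ₁ sin φ₂ − sin φ₁ cos φ₂ cos Δλ) = 149.80°
Final bearing θ₂ = (initial bearing from the destination back to the start) + 180° = 173.71°
Δθ = θ₂ − θ₁ = +23.9°

+23.9°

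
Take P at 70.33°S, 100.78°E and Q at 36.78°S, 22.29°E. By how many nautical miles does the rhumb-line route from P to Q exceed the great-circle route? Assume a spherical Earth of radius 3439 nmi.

176 nmi

Great circle: cos σ = sin φ₁ sin φ₂ + cos φ₁ cos φ₂ cos Δλ,  σ = 0.9051 rad → d_gc = 3112.7 nmi
Rhumb line: Δψ = +1.0612, q = Δφ/Δψ = 0.5518, d_rh = R√(Δφ²+q²Δλ²) = 3288.3 nmi
Excess = 3288.3 − 3112.7 = 175.6 ≈ 176 nmi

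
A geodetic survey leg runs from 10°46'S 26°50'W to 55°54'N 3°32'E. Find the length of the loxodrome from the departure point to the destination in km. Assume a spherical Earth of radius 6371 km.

7948 km

Rhumb course C = atan2(Δλ, Δψ) with Δψ = ln[tan(π/4+φ₂/2)/tan(π/4+φ₁/2)] = +1.3710, Δλ = +0.5300 → C = 21.14°
d = R·|Δφ| / |cos C| = 6371·1.16355 / 0.93273 = 7948 km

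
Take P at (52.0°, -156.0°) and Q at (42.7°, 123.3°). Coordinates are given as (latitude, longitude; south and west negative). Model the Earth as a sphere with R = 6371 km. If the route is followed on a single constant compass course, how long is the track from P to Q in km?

Δψ = ln[tan(π/4+φ₂/2)/tan(π/4+φ₁/2)] = -0.2405;  Δφ = -0.1623 rad,  Δλ = -1.4085 rad
q = Δφ/Δψ = 0.6750
d = R·√(Δφ² + q²Δλ²) = 6371·0.96450 = 6145 km

6145 km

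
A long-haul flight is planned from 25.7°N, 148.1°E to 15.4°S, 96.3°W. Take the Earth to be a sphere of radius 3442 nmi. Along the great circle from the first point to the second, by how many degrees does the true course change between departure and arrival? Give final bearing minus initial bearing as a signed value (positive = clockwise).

At departure: θ₁ = atan2(sin Δλ cos φ₂, cos φ₁ sin φ₂ − sin φ₁ cos φ₂ cos Δλ) = 93.86°
At arrival: θ₂ = atan2(sin Δλ cos φ₁, −cos φ₂ sin φ₁ + sin φ₂ cos φ₁ cos Δλ) = 111.17°
Δθ = θ₂ − θ₁ = +17.3°

+17.3°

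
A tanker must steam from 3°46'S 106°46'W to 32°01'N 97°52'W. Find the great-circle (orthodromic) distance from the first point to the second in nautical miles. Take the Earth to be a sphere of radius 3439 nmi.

cos σ = sin φ₁ sin φ₂ + cos φ₁ cos φ₂ cos Δλ
      = sin(-3.77°)sin(32.02°) + cos(-3.77°)cos(32.02°)cos(8.90°) = 0.8010
σ = 36.770° → d = Rσ = 3439·0.64175 = 2207 nmi

2207 nmi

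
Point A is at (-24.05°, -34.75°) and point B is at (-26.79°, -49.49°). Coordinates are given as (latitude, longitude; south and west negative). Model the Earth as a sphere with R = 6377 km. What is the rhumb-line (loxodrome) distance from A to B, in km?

Rhumb course C = atan2(Δλ, Δψ) with Δψ = ln[tan(π/4+φ₂/2)/tan(π/4+φ₁/2)] = -0.0530, Δλ = -0.2573 → C = 258.37°
d = R·|Δφ| / |cos C| = 6377·0.04782 / 0.20162 = 1513 km

1513 km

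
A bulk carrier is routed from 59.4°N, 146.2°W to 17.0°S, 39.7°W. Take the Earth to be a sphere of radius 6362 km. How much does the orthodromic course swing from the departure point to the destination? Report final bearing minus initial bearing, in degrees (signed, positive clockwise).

+63.3°

Initial bearing θ₁ = atan2(sin Δλ cos φ₂, cos φ₁ sin φ₂ − sin φ₁ cos φ₂ cos Δλ) = 84.71°
Final bearing θ₂ = (initial bearing from the destination back to the start) + 180° = 147.99°
Δθ = θ₂ − θ₁ = +63.3°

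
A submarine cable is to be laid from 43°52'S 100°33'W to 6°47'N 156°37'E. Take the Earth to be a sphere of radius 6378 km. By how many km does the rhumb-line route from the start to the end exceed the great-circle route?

Great circle: cos σ = sin φ₁ sin φ₂ + cos φ₁ cos φ₂ cos Δλ,  σ = 1.8141 rad → d_gc = 11570.0 km
Rhumb line: Δψ = +0.9723, q = Δφ/Δψ = 0.9092, d_rh = R√(Δφ²+q²Δλ²) = 11836.4 km
Excess = 11836.4 − 11570.0 = 266.4 ≈ 266 km

266 km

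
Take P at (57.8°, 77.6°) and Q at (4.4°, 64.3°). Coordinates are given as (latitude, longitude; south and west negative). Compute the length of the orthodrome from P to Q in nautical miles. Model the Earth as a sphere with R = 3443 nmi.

3270 nmi

cos σ = sin φ₁ sin φ₂ + cos φ₁ cos φ₂ cos Δλ
      = sin(57.80°)sin(4.40°) + cos(57.80°)cos(4.40°)cos(-13.30°) = 0.5820
σ = 54.410° → d = Rσ = 3443·0.94964 = 3270 nmi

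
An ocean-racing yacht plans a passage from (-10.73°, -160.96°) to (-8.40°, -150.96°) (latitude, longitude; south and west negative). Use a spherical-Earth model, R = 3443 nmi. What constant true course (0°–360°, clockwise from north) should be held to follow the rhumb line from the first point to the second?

76.7°

Δψ = ln[tan(π/4+φ₂/2)/tan(π/4+φ₁/2)] = +0.0412
Δλ = +0.1745 rad (taken the short way round)
course = atan2(Δλ, Δψ) = 76.70°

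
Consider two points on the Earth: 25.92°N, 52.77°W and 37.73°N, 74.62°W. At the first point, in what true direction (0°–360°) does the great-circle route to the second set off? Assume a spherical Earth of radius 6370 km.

θ = atan2( sin Δλ·cos φ₂ ,  cos φ₁ sin φ₂ − sin φ₁ cos φ₂ cos Δλ )
  = atan2(-0.2944, +0.2295) = 307.94°

307.9°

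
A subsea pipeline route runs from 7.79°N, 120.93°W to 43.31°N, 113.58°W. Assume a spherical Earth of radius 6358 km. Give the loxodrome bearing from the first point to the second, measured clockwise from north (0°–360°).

Δψ = ln[tan(π/4+φ₂/2)/tan(π/4+φ₁/2)] = +0.7039
Δλ = +0.1283 rad (taken the short way round)
course = atan2(Δλ, Δψ) = 10.33°

10.3°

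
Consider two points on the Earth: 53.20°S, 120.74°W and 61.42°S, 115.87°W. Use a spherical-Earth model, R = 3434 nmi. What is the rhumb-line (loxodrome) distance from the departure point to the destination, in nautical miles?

Δψ = ln[tan(π/4+φ₂/2)/tan(π/4+φ₁/2)] = -0.2670;  Δφ = -0.1435 rad,  Δλ = +0.0850 rad
q = Δφ/Δψ = 0.5374
d = R·√(Δφ² + q²Δλ²) = 3434·0.15056 = 517 nmi

517 nmi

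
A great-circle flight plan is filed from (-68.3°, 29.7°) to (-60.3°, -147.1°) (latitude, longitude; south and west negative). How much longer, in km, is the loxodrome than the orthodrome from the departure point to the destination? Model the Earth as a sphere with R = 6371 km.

Great circle: cos σ = sin φ₁ sin φ₂ + cos φ₁ cos φ₂ cos Δλ,  σ = 0.8967 rad → d_gc = 5713.1 km
Rhumb line: Δψ = +0.3245, q = Δφ/Δψ = 0.4302, d_rh = R√(Δφ²+q²Δλ²) = 8504.9 km
Excess = 8504.9 − 5713.1 = 2791.8 ≈ 2792 km

2792 km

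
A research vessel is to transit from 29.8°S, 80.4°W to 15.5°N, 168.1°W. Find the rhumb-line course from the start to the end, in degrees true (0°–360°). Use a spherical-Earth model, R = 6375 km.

Δψ = ln[tan(π/4+φ₂/2)/tan(π/4+φ₁/2)] = +0.8192
Δλ = -1.5307 rad (taken the short way round)
course = atan2(Δλ, Δψ) = 298.15°

298.2°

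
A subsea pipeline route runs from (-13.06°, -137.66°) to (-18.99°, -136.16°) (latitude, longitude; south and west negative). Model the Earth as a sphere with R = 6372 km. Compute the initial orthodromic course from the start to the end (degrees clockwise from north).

θ = atan2( sin Δλ·cos φ₂ ,  cos φ₁ sin φ₂ − sin φ₁ cos φ₂ cos Δλ )
  = atan2(+0.0248, -0.1034) = 166.54°

166.5°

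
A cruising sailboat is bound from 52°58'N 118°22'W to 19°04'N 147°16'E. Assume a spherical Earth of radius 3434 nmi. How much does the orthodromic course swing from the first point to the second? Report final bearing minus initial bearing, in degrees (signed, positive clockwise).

Initial bearing θ₁ = atan2(sin Δλ cos φ₂, cos φ₁ sin φ₂ − sin φ₁ cos φ₂ cos Δλ) = 285.10°
Final bearing θ₂ = (initial bearing from the destination back to the start) + 180° = 217.97°
Δθ = θ₂ − θ₁ = -67.1°

-67.1°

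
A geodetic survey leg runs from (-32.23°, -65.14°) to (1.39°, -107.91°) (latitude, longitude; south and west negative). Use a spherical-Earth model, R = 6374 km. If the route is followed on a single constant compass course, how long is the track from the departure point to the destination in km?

Rhumb course C = atan2(Δλ, Δψ) with Δψ = ln[tan(π/4+φ₂/2)/tan(π/4+φ₁/2)] = +0.6190, Δλ = -0.7465 → C = 309.67°
d = R·|Δφ| / |cos C| = 6374·0.58678 / 0.63834 = 5859 km

5859 km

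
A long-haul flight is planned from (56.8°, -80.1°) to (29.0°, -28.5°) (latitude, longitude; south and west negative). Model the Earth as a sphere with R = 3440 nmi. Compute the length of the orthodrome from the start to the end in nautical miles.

cos σ = sin φ₁ sin φ₂ + cos φ₁ cos φ₂ cos Δλ
      = sin(56.80°)sin(29.00°) + cos(56.80°)cos(29.00°)cos(51.60°) = 0.7031
σ = 45.320° → d = Rσ = 3440·0.79099 = 2721 nmi

2721 nmi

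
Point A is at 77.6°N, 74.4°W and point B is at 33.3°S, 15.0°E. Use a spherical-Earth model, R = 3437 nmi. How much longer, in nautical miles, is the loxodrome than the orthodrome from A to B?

Great circle: cos σ = sin φ₁ sin φ₂ + cos φ₁ cos φ₂ cos Δλ,  σ = 2.1345 rad → d_gc = 7336.3 nmi
Rhumb line: Δψ = -2.8367, q = Δφ/Δψ = 0.6823, d_rh = R√(Δφ²+q²Δλ²) = 7592.5 nmi
Excess = 7592.5 − 7336.3 = 256.2 ≈ 256 nmi

256 nmi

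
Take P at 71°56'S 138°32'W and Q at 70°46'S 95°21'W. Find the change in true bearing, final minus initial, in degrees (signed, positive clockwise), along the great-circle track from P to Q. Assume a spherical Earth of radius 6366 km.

-41.1°

Initial bearing θ₁ = atan2(sin Δλ cos φ₂, cos φ₁ sin φ₂ − sin φ₁ cos φ₂ cos Δλ) = 105.96°
Final bearing θ₂ = (initial bearing from the destination back to the start) + 180° = 64.84°
Δθ = θ₂ − θ₁ = -41.1°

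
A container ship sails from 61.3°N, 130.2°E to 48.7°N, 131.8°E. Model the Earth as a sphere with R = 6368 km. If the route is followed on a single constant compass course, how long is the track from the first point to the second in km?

Δψ = ln[tan(π/4+φ₂/2)/tan(π/4+φ₁/2)] = -0.3874;  Δφ = -0.2199 rad,  Δλ = +0.0279 rad
q = Δφ/Δψ = 0.5677
d = R·√(Δφ² + q²Δλ²) = 6368·0.22048 = 1404 km

1404 km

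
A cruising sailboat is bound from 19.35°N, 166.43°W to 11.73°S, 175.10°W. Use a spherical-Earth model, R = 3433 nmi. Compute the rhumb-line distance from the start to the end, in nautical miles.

Rhumb course C = atan2(Δλ, Δψ) with Δψ = ln[tan(π/4+φ₂/2)/tan(π/4+φ₁/2)] = -0.5505, Δλ = -0.1513 → C = 195.37°
d = R·|Δφ| / |cos C| = 3433·0.54245 / 0.96424 = 1931 nmi

1931 nmi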